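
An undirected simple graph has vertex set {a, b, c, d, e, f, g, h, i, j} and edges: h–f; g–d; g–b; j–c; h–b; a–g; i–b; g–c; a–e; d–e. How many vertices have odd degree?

Degrees: a:2, b:3, c:2, d:2, e:2, f:1, g:4, h:2, i:1, j:1
Odd-degree vertices: b, f, i, j.

4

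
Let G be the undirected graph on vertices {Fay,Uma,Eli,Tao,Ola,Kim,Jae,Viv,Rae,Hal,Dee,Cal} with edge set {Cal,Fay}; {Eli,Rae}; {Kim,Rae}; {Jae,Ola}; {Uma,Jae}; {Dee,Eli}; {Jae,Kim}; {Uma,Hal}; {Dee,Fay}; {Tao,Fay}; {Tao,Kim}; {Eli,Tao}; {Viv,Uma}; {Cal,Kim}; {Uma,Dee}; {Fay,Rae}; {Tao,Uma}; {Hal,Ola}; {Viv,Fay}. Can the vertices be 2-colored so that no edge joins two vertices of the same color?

Yes

Partition the vertices as {Tao, Jae, Viv, Rae, Hal, Dee, Cal} vs {Fay, Uma, Eli, Ola, Kim}. Each listed edge has one endpoint in each part, so the graph is bipartite.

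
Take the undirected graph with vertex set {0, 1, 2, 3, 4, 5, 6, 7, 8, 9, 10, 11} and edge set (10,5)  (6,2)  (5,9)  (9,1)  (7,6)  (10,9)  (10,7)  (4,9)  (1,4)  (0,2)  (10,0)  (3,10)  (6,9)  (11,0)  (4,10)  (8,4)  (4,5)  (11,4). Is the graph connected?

Yes

A breadth-first search from 0 visits 0, 10, 11, 2, 4, 3, 7, 5, 9, 6, 1, 8 — all 12 vertices — so the graph is connected.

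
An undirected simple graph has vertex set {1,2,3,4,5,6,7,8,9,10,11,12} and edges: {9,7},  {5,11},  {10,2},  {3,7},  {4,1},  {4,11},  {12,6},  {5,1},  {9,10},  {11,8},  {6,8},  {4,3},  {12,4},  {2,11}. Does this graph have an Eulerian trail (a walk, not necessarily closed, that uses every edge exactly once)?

Yes

Degrees: 1:2, 2:2, 3:2, 4:4, 5:2, 6:2, 7:2, 8:2, 9:2, 10:2, 11:4, 12:2
Odd-degree vertices: none (0 total).
With 0 odd-degree vertices and all edges in one connected piece, an Eulerian trail exists.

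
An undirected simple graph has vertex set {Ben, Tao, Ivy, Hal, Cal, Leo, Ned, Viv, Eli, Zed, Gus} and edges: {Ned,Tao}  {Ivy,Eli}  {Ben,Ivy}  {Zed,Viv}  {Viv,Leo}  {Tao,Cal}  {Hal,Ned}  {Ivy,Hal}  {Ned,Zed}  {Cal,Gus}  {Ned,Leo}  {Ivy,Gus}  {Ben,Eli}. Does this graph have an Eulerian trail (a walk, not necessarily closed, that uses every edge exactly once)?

Yes

Degrees: Ben:2, Tao:2, Ivy:4, Hal:2, Cal:2, Leo:2, Ned:4, Viv:2, Eli:2, Zed:2, Gus:2
Odd-degree vertices: none (0 total).
With 0 odd-degree vertices and all edges in one connected piece, an Eulerian trail exists.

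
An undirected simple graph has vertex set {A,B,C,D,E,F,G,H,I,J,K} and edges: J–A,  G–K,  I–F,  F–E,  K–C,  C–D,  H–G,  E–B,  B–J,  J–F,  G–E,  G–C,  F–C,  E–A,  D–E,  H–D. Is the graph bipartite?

No

G-C-K-G is an odd cycle (length 3), and a bipartite graph can contain only even cycles.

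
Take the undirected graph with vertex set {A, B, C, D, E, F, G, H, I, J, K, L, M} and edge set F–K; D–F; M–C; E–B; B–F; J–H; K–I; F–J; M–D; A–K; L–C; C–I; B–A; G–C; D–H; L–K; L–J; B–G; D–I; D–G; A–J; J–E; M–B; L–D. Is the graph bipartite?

A valid 2-coloring puts {B, C, D, J, K} on one side and {A, E, F, G, H, I, L, M} on the other; every edge crosses between the two sides.

Yes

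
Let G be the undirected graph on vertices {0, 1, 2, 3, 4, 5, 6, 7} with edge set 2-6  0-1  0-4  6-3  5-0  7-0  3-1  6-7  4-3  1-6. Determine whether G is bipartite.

No

1-3-6-1 is an odd cycle (length 3), and a bipartite graph can contain only even cycles.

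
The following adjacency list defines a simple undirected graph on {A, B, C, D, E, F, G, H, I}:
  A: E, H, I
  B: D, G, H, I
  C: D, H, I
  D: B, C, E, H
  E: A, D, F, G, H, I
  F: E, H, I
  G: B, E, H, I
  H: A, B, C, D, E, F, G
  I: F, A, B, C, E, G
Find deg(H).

7

Neighbors of H: A, B, C, D, E, F, G.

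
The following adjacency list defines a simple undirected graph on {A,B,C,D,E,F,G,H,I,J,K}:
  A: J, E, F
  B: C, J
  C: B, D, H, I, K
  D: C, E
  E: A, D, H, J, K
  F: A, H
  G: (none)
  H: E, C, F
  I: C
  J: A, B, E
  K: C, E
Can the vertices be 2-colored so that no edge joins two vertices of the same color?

A-J-E-A is an odd cycle (length 3), and a bipartite graph can contain only even cycles.

No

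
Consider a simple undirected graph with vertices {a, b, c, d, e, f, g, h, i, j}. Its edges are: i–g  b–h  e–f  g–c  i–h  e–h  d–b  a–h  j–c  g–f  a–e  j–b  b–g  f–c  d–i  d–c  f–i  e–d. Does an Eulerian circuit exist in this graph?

Degrees: a:2, b:4, c:4, d:4, e:4, f:4, g:4, h:4, i:4, j:2
Every vertex has even degree and the edges form a single connected piece, so an Eulerian circuit exists.

Yes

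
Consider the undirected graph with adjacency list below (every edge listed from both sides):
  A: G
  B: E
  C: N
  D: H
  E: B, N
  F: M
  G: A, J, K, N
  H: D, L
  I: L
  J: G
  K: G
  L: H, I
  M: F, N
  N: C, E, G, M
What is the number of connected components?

Component: {D, H, I, L}
Component: {A, B, C, E, F, G, J, K, M, N}

2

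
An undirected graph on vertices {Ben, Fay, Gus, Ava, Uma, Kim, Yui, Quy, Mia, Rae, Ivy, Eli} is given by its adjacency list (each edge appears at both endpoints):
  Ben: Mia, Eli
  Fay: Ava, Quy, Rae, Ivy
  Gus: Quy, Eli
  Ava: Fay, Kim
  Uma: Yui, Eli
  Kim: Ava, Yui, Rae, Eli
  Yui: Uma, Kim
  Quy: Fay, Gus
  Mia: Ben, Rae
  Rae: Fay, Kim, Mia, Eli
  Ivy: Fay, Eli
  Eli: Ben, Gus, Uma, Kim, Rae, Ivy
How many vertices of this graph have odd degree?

Degrees: Ben:2, Fay:4, Gus:2, Ava:2, Uma:2, Kim:4, Yui:2, Quy:2, Mia:2, Rae:4, Ivy:2, Eli:6
Odd-degree vertices: none.

0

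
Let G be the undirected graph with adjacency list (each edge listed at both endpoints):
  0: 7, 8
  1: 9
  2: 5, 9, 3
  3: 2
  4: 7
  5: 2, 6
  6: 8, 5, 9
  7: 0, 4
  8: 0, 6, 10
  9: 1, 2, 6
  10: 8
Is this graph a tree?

No

|V| = 11, |E| = 11.
A tree on 11 vertices has exactly 10 edges; this graph has 11, so it contains a cycle and is not a tree.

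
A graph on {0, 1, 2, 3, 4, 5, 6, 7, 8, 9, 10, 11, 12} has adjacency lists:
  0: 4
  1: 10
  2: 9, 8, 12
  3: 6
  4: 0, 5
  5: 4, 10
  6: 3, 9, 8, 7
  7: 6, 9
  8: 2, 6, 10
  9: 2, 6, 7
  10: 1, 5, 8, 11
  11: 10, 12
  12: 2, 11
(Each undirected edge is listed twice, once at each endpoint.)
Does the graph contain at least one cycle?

Yes

|V| = 13, |E| = 15, number of components = 1.
One cycle is 8-2-9-6-8.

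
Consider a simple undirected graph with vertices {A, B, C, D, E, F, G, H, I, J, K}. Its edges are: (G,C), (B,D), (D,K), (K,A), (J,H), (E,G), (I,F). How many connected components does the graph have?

4

Component: {F, I}
Component: {H, J}
Component: {C, E, G}
Component: {A, B, D, K}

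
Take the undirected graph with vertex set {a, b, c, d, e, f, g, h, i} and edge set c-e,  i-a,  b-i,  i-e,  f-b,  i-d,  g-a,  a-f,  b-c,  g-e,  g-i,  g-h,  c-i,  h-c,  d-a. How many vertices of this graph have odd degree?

2

Degrees: a:4, b:3, c:4, d:2, e:3, f:2, g:4, h:2, i:6
Odd-degree vertices: b, e.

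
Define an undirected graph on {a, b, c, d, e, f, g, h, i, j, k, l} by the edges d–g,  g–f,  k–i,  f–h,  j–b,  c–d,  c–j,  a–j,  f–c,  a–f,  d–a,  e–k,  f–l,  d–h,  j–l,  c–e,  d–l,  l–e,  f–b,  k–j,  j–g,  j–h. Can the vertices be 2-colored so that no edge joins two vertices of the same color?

A valid 2-coloring puts {d, e, f, i, j} on one side and {a, b, c, g, h, k, l} on the other; every edge crosses between the two sides.

Yes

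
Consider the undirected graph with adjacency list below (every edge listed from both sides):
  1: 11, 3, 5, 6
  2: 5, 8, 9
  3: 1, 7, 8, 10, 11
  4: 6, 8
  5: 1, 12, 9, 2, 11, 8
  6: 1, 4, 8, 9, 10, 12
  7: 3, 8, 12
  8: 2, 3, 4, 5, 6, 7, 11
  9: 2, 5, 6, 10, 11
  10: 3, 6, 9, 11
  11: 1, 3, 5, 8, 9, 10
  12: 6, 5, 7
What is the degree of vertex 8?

7

Neighbors of 8: 2, 3, 4, 5, 6, 7, 11.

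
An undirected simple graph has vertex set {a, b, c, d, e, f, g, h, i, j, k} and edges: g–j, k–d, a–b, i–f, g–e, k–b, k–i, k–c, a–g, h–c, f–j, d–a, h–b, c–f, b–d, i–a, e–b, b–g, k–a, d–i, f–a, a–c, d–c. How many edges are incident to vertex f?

Neighbors of f: a, c, i, j.

4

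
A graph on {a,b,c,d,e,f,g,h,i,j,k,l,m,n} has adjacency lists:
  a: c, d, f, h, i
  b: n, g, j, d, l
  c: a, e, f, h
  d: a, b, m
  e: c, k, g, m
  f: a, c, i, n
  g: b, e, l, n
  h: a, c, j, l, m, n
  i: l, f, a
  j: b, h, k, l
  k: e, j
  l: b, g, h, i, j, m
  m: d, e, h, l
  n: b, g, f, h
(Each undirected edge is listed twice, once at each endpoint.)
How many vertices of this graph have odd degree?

4

Degrees: a:5, b:5, c:4, d:3, e:4, f:4, g:4, h:6, i:3, j:4, k:2, l:6, m:4, n:4
Odd-degree vertices: a, b, d, i.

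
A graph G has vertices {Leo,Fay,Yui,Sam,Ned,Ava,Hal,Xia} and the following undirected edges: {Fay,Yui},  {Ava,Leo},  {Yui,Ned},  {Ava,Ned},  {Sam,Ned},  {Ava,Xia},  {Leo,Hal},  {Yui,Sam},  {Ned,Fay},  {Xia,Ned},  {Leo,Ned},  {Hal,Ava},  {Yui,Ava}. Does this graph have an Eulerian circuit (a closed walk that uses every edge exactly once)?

Degrees: Leo:3, Fay:2, Yui:4, Sam:2, Ned:6, Ava:5, Hal:2, Xia:2
Leo, Ava have odd degree; an Eulerian circuit needs every degree to be even, so none exists.

No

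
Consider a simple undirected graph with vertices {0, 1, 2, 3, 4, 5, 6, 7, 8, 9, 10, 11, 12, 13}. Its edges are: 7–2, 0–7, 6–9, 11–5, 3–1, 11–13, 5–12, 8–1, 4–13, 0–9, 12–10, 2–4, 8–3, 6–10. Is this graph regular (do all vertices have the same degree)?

Degrees: 0:2, 1:2, 2:2, 3:2, 4:2, 5:2, 6:2, 7:2, 8:2, 9:2, 10:2, 11:2, 12:2, 13:2
All degrees equal 2; the graph is regular.

Yes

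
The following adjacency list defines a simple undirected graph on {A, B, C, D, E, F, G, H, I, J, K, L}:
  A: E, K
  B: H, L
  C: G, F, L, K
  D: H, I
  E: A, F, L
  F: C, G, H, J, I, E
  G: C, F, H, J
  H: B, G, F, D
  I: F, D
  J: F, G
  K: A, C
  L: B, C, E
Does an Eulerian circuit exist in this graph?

No

Degrees: A:2, B:2, C:4, D:2, E:3, F:6, G:4, H:4, I:2, J:2, K:2, L:3
E, L have odd degree; an Eulerian circuit needs every degree to be even, so none exists.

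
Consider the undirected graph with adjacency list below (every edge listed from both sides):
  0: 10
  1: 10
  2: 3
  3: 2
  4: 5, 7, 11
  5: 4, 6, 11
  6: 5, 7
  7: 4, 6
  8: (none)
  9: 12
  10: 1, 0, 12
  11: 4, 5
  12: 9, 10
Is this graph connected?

Component: {8}
Component: {2, 3}
Component: {0, 1, 9, 10, 12}
Component: {4, 5, 6, 7, 11}
No edge joins these 4 groups, so the graph is disconnected.

No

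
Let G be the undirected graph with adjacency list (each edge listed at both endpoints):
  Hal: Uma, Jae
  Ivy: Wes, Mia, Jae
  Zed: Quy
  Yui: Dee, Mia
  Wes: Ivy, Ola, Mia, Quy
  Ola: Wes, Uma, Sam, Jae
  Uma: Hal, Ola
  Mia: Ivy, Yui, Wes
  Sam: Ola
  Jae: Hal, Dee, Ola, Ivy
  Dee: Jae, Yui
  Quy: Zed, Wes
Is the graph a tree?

|V| = 12, |E| = 15.
Connected but with 15 > 11 edges, so it has a cycle and is not a tree.

No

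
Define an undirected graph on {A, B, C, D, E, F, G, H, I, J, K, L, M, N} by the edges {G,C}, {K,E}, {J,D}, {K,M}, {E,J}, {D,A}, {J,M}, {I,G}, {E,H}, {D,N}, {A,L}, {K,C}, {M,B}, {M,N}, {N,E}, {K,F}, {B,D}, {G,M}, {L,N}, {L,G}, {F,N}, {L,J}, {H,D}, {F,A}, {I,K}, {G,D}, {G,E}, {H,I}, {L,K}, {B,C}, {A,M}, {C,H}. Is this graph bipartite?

Yes

Partition the vertices as {C, D, E, F, I, L, M} vs {A, B, G, H, J, K, N}. Each listed edge has one endpoint in each part, so the graph is bipartite.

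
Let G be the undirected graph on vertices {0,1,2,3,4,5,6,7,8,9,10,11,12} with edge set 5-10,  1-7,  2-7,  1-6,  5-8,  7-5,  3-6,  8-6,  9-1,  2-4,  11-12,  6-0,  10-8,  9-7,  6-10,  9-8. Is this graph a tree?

|V| = 13, |E| = 16.
It splits into 2 components, so it cannot be a tree.

No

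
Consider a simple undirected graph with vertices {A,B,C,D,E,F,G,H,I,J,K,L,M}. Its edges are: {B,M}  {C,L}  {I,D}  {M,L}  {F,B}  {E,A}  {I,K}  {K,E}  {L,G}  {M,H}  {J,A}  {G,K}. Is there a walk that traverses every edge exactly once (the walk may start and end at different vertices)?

No

Degrees: A:2, B:2, C:1, D:1, E:2, F:1, G:2, H:1, I:2, J:1, K:3, L:3, M:3
Odd-degree vertices: C, D, F, H, J, K, L, M (8 total).
With 8 odd-degree vertices (more than two), no single trail can use every edge.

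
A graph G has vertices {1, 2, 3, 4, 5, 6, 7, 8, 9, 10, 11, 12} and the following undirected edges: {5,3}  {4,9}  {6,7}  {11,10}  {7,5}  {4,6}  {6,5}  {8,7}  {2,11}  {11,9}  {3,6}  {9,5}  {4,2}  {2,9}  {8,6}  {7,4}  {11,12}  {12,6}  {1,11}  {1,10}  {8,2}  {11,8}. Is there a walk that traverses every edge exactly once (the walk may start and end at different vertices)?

Degrees: 1:2, 2:4, 3:2, 4:4, 5:4, 6:6, 7:4, 8:4, 9:4, 10:2, 11:6, 12:2
Odd-degree vertices: none (0 total).
The non-isolated vertices are connected and exactly 0 have odd degree, so an Eulerian trail exists.

Yes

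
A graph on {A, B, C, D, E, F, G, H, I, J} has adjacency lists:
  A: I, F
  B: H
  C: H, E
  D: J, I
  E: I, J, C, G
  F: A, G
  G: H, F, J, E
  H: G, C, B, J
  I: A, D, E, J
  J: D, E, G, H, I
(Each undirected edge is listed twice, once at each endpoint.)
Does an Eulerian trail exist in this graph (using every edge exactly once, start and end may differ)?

Degrees: A:2, B:1, C:2, D:2, E:4, F:2, G:4, H:4, I:4, J:5
Odd-degree vertices: B, J (2 total).
With 2 odd-degree vertices and all edges in one connected piece, an Eulerian trail exists (from B to J).

Yes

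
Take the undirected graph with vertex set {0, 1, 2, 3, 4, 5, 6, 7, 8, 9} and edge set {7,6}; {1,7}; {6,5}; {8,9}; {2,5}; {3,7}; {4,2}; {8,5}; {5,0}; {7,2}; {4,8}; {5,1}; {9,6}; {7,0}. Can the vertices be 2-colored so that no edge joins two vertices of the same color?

Yes

Partition the vertices as {4, 5, 7, 9} vs {0, 1, 2, 3, 6, 8}. Each listed edge has one endpoint in each part, so the graph is bipartite.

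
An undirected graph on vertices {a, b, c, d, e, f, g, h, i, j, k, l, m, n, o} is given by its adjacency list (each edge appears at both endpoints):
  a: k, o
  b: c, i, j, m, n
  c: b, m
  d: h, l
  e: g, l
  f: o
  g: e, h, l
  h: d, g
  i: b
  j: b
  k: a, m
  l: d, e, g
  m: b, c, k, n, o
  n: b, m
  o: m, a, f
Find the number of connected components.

2

Component: {d, e, g, h, l}
Component: {a, b, c, f, i, j, k, m, n, o}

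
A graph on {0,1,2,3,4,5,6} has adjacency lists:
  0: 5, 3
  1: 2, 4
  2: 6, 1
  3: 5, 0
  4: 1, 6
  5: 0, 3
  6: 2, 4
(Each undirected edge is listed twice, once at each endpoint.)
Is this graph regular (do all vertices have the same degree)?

Degrees: 0:2, 1:2, 2:2, 3:2, 4:2, 5:2, 6:2
Every vertex has degree 2, so the graph is 2-regular.

Yes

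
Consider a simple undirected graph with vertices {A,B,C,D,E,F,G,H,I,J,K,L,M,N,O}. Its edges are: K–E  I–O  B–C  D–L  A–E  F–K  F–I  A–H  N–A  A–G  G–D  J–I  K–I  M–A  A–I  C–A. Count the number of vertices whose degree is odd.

Degrees: A:7, B:1, C:2, D:2, E:2, F:2, G:2, H:1, I:5, J:1, K:3, L:1, M:1, N:1, O:1
Odd-degree vertices: A, B, H, I, J, K, L, M, N, O.

10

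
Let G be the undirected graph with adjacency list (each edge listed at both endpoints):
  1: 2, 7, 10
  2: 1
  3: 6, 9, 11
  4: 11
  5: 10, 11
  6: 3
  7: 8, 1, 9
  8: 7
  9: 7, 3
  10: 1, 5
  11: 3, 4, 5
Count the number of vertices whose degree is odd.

8

Degrees: 1:3, 2:1, 3:3, 4:1, 5:2, 6:1, 7:3, 8:1, 9:2, 10:2, 11:3
Odd-degree vertices: 1, 2, 3, 4, 6, 7, 8, 11.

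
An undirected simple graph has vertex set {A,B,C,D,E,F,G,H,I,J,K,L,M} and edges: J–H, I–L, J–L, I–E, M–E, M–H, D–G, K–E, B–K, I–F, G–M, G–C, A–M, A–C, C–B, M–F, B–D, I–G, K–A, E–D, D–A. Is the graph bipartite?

Yes

A valid 2-coloring puts {C, D, I, J, K, M} on one side and {A, B, E, F, G, H, L} on the other; every edge crosses between the two sides.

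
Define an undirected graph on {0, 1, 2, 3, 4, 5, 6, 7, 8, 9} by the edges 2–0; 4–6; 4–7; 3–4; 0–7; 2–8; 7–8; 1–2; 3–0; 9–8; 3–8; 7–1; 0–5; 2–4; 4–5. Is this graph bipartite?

Color {2, 3, 5, 6, 7, 9} black and {0, 1, 4, 8} white. No edge joins two same-colored vertices, so the graph is bipartite.

Yes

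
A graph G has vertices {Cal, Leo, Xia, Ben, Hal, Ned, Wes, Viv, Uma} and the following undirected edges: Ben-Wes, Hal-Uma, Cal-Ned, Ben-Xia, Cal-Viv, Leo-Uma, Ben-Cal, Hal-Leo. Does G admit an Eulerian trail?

Degrees: Cal:3, Leo:2, Xia:1, Ben:3, Hal:2, Ned:1, Wes:1, Viv:1, Uma:2
Odd-degree vertices: Cal, Xia, Ben, Ned, Wes, Viv (6 total).
An Eulerian trail requires 0 or 2 odd-degree vertices; here there are 6.

No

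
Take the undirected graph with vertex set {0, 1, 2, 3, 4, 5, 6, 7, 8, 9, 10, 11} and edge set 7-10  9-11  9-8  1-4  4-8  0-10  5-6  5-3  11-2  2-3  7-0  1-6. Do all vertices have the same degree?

Yes

Degrees: 0:2, 1:2, 2:2, 3:2, 4:2, 5:2, 6:2, 7:2, 8:2, 9:2, 10:2, 11:2
All degrees equal 2; the graph is regular.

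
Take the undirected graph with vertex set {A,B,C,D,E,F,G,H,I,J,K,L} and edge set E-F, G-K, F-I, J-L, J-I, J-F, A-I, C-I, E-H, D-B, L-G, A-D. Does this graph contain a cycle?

|V| = 12, |E| = 12, number of components = 1.
Since 12 > 12 - 1, a cycle must exist; for instance I-F-J-I.

Yes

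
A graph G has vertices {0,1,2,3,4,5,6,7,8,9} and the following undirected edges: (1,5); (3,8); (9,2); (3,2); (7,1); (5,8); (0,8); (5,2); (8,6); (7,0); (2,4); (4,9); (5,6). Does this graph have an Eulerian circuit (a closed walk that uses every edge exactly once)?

Degrees: 0:2, 1:2, 2:4, 3:2, 4:2, 5:4, 6:2, 7:2, 8:4, 9:2
All degrees are even and the non-isolated vertices are connected — an Eulerian circuit exists.

Yes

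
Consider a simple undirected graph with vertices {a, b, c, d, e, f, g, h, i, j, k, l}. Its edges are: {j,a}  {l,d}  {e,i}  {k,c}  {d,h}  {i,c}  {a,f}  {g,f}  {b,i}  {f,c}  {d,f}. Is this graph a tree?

The graph has 12 vertices and 11 edges.
It is connected with exactly 11 edges, hence acyclic — it is a tree.

Yes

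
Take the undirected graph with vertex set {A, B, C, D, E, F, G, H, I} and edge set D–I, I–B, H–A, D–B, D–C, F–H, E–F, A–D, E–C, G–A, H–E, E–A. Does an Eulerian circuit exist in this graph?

Degrees: A:4, B:2, C:2, D:4, E:4, F:2, G:1, H:3, I:2
G, H have odd degree; an Eulerian circuit needs every degree to be even, so none exists.

No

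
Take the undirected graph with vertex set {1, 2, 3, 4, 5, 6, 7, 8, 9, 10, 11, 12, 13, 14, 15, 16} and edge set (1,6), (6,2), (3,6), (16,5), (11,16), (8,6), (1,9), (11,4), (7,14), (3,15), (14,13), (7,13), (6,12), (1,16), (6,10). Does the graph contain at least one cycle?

Yes

|V| = 16, |E| = 15, number of components = 2.
One cycle is 7-13-14-7.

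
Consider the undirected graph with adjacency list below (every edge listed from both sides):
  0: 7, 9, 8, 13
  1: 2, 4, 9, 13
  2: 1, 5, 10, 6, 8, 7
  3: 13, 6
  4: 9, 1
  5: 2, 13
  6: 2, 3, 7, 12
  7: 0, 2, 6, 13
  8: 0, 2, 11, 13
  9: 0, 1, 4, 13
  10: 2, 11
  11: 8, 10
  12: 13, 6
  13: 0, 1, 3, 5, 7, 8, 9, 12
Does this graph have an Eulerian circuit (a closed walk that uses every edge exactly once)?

Yes

Degrees: 0:4, 1:4, 2:6, 3:2, 4:2, 5:2, 6:4, 7:4, 8:4, 9:4, 10:2, 11:2, 12:2, 13:8
Every vertex has even degree and the edges form a single connected piece, so an Eulerian circuit exists.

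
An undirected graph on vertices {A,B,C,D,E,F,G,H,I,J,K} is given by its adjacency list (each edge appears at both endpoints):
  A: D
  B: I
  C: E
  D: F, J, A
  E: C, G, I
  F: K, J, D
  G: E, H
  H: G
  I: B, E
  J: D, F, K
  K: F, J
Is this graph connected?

Component: {A, D, F, J, K}
Component: {B, C, E, G, H, I}
No edge joins these 2 groups, so the graph is disconnected.

No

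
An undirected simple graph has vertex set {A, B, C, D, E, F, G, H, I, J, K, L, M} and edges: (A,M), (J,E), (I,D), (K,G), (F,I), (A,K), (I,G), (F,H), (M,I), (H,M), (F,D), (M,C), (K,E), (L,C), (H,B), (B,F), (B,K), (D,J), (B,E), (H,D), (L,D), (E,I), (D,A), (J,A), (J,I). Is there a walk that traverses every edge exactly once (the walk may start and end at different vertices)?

Degrees: A:4, B:4, C:2, D:6, E:4, F:4, G:2, H:4, I:6, J:4, K:4, L:2, M:4
Odd-degree vertices: none (0 total).
With 0 odd-degree vertices and all edges in one connected piece, an Eulerian trail exists.

Yes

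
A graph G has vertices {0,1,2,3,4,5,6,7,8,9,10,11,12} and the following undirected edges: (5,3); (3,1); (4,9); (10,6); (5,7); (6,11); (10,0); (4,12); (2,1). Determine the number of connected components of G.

4

Component: {8}
Component: {4, 9, 12}
Component: {0, 6, 10, 11}
Component: {1, 2, 3, 5, 7}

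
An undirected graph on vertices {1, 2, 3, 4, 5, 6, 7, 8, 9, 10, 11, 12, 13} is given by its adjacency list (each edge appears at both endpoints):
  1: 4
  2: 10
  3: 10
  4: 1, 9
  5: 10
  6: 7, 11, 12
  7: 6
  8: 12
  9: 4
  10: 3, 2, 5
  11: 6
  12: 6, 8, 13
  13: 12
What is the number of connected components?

Component: {1, 4, 9}
Component: {2, 3, 5, 10}
Component: {6, 7, 8, 11, 12, 13}

3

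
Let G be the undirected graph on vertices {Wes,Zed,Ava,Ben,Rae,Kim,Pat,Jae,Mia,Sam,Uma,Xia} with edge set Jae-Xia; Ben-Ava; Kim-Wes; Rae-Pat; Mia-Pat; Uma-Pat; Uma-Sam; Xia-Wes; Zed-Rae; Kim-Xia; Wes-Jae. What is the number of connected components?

3

Component: {Ava, Ben}
Component: {Wes, Kim, Jae, Xia}
Component: {Zed, Rae, Pat, Mia, Sam, Uma}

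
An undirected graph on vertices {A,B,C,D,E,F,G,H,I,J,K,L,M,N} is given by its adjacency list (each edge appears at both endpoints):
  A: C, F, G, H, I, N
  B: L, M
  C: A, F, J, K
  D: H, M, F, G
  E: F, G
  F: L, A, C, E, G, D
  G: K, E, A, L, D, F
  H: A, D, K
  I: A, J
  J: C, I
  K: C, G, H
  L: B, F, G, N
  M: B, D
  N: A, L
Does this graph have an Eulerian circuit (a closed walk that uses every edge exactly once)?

Degrees: A:6, B:2, C:4, D:4, E:2, F:6, G:6, H:3, I:2, J:2, K:3, L:4, M:2, N:2
H, K have odd degree; an Eulerian circuit needs every degree to be even, so none exists.

No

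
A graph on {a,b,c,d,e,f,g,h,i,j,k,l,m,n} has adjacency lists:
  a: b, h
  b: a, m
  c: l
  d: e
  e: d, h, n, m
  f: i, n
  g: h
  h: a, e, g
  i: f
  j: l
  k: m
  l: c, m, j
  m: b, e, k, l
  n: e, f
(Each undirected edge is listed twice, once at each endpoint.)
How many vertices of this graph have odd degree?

8

Degrees: a:2, b:2, c:1, d:1, e:4, f:2, g:1, h:3, i:1, j:1, k:1, l:3, m:4, n:2
Odd-degree vertices: c, d, g, h, i, j, k, l.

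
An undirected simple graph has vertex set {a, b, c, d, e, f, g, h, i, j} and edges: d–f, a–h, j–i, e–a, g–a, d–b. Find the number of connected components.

4

Component: {c}
Component: {i, j}
Component: {b, d, f}
Component: {a, e, g, h}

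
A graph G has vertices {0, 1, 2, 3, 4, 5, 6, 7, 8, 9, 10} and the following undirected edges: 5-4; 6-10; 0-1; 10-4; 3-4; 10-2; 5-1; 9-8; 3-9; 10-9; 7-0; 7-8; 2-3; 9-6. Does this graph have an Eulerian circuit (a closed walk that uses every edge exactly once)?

No

Degrees: 0:2, 1:2, 2:2, 3:3, 4:3, 5:2, 6:2, 7:2, 8:2, 9:4, 10:4
Vertices with odd degree: 3, 4. An Eulerian circuit requires all degrees even.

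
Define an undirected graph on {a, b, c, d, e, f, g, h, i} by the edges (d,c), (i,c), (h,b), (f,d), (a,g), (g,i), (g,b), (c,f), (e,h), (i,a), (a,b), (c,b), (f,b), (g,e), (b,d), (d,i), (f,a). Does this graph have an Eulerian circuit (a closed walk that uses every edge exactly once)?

Yes

Degrees: a:4, b:6, c:4, d:4, e:2, f:4, g:4, h:2, i:4
All degrees are even and the non-isolated vertices are connected — an Eulerian circuit exists.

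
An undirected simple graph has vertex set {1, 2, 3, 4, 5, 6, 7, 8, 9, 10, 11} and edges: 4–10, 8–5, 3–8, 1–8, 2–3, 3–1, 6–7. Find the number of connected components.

Component: {9}
Component: {11}
Component: {4, 10}
Component: {6, 7}
Component: {1, 2, 3, 5, 8}

5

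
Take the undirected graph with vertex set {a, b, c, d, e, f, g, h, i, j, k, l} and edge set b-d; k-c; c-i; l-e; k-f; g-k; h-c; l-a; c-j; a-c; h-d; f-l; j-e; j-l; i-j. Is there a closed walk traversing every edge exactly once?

Degrees: a:2, b:1, c:5, d:2, e:2, f:2, g:1, h:2, i:2, j:4, k:3, l:4
b, c, g, k have odd degree; an Eulerian circuit needs every degree to be even, so none exists.

No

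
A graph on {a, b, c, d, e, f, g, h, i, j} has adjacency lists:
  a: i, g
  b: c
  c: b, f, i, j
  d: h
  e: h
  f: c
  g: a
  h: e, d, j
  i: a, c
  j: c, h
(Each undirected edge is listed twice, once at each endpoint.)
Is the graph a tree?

The graph has 10 vertices and 9 edges.
It is connected with exactly 9 edges, hence acyclic — it is a tree.

Yes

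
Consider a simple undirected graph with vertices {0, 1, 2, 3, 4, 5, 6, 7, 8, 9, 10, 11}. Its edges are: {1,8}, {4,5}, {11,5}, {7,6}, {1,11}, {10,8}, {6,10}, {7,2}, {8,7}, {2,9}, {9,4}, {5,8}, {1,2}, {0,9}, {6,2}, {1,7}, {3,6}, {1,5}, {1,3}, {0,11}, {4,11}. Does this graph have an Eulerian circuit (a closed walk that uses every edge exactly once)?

Degrees: 0:2, 1:6, 2:4, 3:2, 4:3, 5:4, 6:4, 7:4, 8:4, 9:3, 10:2, 11:4
Vertices with odd degree: 4, 9. An Eulerian circuit requires all degrees even.

No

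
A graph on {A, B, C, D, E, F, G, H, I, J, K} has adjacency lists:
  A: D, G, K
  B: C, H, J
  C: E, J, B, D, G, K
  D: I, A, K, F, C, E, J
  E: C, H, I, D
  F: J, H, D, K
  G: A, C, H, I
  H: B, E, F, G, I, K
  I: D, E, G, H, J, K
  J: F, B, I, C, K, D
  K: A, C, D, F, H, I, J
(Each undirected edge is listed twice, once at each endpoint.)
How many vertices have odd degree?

Degrees: A:3, B:3, C:6, D:7, E:4, F:4, G:4, H:6, I:6, J:6, K:7
Odd-degree vertices: A, B, D, K.

4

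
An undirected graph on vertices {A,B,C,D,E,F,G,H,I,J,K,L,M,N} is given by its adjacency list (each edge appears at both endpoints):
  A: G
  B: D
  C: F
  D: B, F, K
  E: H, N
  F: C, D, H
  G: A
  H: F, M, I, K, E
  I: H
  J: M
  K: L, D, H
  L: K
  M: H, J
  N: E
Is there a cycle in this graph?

|V| = 14, |E| = 13, number of components = 2.
Since 13 > 14 - 2, a cycle must exist; for instance D-F-H-K-D.

Yes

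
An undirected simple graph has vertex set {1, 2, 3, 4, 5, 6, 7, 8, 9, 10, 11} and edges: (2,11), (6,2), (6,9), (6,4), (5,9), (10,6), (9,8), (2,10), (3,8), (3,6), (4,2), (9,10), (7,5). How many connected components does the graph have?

Component: {1}
Component: {2, 3, 4, 5, 6, 7, 8, 9, 10, 11}

2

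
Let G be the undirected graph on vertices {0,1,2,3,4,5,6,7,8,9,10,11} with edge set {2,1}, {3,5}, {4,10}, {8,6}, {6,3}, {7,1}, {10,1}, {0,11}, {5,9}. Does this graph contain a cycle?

No

The graph has 12 vertices, 9 edges, and 3 connected components.
Since 9 = 12 - 3, the graph is a forest and contains no cycle.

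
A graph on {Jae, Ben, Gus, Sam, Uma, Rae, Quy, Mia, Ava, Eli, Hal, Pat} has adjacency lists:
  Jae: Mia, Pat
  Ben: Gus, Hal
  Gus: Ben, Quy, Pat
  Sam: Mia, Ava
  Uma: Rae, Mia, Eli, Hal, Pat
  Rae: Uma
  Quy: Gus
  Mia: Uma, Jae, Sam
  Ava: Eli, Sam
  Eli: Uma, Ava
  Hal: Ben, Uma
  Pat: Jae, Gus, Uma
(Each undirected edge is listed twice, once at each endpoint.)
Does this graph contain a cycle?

Yes

The graph has 12 vertices, 14 edges, and 1 connected component.
One cycle is Pat-Uma-Hal-Ben-Gus-Pat.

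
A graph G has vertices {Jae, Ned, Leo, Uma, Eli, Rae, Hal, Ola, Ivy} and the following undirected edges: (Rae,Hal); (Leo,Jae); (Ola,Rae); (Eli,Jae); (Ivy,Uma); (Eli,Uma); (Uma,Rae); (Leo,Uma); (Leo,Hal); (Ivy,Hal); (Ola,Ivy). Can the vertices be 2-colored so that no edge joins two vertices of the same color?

Yes

Color {Ned, Leo, Eli, Rae, Ivy} black and {Jae, Uma, Hal, Ola} white. No edge joins two same-colored vertices, so the graph is bipartite.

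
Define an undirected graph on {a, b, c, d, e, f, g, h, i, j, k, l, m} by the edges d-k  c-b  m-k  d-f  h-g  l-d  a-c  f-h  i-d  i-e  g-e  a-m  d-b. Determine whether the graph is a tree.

No

The graph has 13 vertices and 13 edges.
It splits into 2 components, so it cannot be a tree.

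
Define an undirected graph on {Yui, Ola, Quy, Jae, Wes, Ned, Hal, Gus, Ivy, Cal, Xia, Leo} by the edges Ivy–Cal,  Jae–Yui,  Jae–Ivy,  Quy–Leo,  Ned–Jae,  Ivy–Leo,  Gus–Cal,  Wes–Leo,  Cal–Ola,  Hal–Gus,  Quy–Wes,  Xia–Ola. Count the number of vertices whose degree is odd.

8

Degrees: Yui:1, Ola:2, Quy:2, Jae:3, Wes:2, Ned:1, Hal:1, Gus:2, Ivy:3, Cal:3, Xia:1, Leo:3
Odd-degree vertices: Yui, Jae, Ned, Hal, Ivy, Cal, Xia, Leo.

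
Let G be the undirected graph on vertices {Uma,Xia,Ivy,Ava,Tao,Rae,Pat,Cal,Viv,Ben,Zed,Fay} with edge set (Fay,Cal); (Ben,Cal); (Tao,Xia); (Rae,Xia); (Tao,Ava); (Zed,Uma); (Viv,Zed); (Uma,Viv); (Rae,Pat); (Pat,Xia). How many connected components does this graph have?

Component: {Ivy}
Component: {Uma, Viv, Zed}
Component: {Cal, Ben, Fay}
Component: {Xia, Ava, Tao, Rae, Pat}

4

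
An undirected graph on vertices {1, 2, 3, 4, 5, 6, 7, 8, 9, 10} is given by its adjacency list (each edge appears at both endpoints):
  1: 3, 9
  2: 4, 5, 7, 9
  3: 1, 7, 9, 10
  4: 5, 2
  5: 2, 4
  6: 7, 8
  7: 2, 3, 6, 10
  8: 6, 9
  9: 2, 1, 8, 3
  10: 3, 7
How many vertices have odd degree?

0

Degrees: 1:2, 2:4, 3:4, 4:2, 5:2, 6:2, 7:4, 8:2, 9:4, 10:2
Odd-degree vertices: none.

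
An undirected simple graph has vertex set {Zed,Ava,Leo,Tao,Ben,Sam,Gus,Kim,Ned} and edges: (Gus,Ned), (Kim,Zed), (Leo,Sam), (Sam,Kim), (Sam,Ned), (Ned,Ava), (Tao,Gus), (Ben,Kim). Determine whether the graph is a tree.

Yes

|V| = 9, |E| = 8.
Connected and |E| = |V| - 1, which characterizes a tree.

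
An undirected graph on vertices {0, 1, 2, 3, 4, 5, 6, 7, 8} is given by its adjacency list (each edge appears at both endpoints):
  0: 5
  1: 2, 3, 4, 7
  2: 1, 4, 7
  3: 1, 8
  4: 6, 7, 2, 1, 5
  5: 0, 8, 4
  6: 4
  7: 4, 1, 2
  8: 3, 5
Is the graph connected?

A breadth-first search from 0 visits 0, 5, 4, 8, 2, 6, 1, 7, 3 — all 9 vertices — so the graph is connected.

Yes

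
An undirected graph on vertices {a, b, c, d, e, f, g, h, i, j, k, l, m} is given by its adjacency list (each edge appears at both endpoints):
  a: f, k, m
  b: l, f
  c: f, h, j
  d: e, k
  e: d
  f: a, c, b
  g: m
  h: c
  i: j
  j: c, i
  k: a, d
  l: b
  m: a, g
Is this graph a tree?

The graph has 13 vertices and 12 edges.
Connected and |E| = |V| - 1, which characterizes a tree.

Yes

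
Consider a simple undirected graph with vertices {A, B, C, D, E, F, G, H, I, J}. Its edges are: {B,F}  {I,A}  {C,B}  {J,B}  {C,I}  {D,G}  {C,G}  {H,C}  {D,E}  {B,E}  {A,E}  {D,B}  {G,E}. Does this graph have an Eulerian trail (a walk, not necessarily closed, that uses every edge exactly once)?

No

Degrees: A:2, B:5, C:4, D:3, E:4, F:1, G:3, H:1, I:2, J:1
Odd-degree vertices: B, D, F, G, H, J (6 total).
With 6 odd-degree vertices (more than two), no single trail can use every edge.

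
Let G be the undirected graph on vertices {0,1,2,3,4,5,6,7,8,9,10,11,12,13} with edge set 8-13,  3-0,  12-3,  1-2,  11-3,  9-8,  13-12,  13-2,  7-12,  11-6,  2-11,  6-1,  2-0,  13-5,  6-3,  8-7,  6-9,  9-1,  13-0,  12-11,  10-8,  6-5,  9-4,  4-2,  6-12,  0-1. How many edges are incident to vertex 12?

Neighbors of 12: 3, 6, 7, 11, 13.

5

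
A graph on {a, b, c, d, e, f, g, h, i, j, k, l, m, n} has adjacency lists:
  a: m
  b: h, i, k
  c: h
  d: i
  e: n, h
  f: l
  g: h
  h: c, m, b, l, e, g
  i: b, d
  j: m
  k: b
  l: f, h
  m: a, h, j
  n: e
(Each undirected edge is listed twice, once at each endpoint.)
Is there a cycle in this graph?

No

|V| = 14, |E| = 13, number of components = 1.
Since 13 = 14 - 1, the graph is a forest and contains no cycle.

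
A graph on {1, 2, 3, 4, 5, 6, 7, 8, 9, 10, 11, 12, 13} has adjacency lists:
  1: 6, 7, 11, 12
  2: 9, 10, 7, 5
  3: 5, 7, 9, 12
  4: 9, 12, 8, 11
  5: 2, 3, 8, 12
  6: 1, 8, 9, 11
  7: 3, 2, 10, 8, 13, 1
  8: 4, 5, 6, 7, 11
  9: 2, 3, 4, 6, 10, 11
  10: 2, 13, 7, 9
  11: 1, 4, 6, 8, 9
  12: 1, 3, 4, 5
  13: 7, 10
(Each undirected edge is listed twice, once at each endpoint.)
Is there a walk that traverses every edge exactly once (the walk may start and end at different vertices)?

Yes

Degrees: 1:4, 2:4, 3:4, 4:4, 5:4, 6:4, 7:6, 8:5, 9:6, 10:4, 11:5, 12:4, 13:2
Odd-degree vertices: 8, 11 (2 total).
The non-isolated vertices are connected and exactly 2 have odd degree, so an Eulerian trail exists (from 8 to 11).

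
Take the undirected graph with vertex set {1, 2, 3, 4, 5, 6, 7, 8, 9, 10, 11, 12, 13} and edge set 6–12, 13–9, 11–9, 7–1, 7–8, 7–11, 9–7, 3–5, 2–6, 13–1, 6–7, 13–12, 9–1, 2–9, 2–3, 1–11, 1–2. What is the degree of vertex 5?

1

Neighbors of 5: 3.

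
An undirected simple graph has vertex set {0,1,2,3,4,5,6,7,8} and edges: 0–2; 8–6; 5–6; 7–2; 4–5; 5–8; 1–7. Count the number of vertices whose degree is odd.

4

Degrees: 0:1, 1:1, 2:2, 3:0, 4:1, 5:3, 6:2, 7:2, 8:2
Odd-degree vertices: 0, 1, 4, 5.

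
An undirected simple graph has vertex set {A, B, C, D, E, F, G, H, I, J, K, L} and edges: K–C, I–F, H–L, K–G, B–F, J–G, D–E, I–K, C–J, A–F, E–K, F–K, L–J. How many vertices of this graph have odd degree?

6

Degrees: A:1, B:1, C:2, D:1, E:2, F:4, G:2, H:1, I:2, J:3, K:5, L:2
Odd-degree vertices: A, B, D, H, J, K.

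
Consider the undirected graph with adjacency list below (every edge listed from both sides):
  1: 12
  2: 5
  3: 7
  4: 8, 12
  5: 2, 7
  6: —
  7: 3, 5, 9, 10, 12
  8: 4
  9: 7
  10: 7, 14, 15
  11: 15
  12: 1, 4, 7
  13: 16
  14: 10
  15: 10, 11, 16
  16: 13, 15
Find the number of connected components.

2

Component: {6}
Component: {1, 2, 3, 4, 5, 7, 8, 9, 10, 11, 12, 13, 14, 15, 16}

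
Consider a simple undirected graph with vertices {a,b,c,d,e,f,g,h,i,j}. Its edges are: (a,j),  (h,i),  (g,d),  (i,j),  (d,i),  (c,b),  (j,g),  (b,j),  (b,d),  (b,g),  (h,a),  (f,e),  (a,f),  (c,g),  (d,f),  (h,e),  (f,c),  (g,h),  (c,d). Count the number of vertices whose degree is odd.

Degrees: a:3, b:4, c:4, d:5, e:2, f:4, g:5, h:4, i:3, j:4
Odd-degree vertices: a, d, g, i.

4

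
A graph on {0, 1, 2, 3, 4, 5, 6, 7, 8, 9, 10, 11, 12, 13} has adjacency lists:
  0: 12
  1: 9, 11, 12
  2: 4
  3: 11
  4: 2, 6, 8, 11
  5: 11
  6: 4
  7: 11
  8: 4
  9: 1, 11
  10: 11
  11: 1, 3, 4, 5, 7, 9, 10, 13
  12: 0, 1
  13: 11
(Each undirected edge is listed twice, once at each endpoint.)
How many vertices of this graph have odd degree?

10

Degrees: 0:1, 1:3, 2:1, 3:1, 4:4, 5:1, 6:1, 7:1, 8:1, 9:2, 10:1, 11:8, 12:2, 13:1
Odd-degree vertices: 0, 1, 2, 3, 5, 6, 7, 8, 10, 13.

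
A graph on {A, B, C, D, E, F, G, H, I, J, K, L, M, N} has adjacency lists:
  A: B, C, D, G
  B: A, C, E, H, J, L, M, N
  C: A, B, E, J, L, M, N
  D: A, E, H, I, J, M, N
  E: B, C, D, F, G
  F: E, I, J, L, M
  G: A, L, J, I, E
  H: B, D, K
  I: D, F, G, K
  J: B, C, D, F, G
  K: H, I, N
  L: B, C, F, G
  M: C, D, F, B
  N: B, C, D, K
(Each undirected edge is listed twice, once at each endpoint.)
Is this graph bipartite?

B-C-N-B is an odd cycle (length 3), and a bipartite graph can contain only even cycles.

No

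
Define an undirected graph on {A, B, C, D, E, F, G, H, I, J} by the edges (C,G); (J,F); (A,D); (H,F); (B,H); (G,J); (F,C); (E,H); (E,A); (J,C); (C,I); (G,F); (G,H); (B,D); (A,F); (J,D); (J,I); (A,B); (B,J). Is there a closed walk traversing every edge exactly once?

No

Degrees: A:4, B:4, C:4, D:3, E:2, F:5, G:4, H:4, I:2, J:6
Vertices with odd degree: D, F. An Eulerian circuit requires all degrees even.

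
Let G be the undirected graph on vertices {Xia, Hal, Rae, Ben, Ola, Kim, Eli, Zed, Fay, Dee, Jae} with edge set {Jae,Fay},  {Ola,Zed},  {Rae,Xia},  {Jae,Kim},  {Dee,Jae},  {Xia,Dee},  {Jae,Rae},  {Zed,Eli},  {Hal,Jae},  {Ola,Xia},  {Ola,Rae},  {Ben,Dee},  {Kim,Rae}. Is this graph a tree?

No

The graph has 11 vertices and 13 edges.
Connected but with 13 > 10 edges, so it has a cycle and is not a tree.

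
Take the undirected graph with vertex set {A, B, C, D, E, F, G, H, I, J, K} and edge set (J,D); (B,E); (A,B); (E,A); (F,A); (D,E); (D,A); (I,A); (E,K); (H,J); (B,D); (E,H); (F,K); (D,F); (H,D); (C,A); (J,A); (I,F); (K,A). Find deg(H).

Neighbors of H: D, E, J.

3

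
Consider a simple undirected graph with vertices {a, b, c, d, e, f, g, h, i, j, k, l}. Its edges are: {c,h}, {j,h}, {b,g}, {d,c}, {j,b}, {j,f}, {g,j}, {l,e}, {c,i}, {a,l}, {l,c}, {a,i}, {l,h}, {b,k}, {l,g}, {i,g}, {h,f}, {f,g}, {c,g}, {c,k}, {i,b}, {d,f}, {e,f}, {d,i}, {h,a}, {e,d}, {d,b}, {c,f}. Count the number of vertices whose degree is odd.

Degrees: a:3, b:5, c:7, d:5, e:3, f:6, g:6, h:5, i:5, j:4, k:2, l:5
Odd-degree vertices: a, b, c, d, e, h, i, l.

8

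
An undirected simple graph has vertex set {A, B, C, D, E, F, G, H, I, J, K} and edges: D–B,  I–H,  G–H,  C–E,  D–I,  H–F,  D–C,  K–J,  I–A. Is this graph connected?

Component: {J, K}
Component: {A, B, C, D, E, F, G, H, I}
There are 2 separate components, so the graph is not connected.

No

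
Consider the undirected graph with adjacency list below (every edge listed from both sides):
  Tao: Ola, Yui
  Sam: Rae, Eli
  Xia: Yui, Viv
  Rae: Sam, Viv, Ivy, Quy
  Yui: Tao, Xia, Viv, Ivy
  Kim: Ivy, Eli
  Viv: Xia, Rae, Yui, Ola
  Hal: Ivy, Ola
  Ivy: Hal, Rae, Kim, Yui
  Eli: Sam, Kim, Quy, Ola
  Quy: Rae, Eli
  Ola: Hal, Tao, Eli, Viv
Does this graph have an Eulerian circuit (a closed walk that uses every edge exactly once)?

Degrees: Tao:2, Sam:2, Xia:2, Rae:4, Yui:4, Kim:2, Viv:4, Hal:2, Ivy:4, Eli:4, Quy:2, Ola:4
Every vertex has even degree and the edges form a single connected piece, so an Eulerian circuit exists.

Yes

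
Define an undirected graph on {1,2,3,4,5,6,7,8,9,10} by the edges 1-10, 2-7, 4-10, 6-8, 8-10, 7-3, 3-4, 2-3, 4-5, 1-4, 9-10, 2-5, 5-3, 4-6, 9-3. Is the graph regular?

No

Degrees: 1:2, 2:3, 3:5, 4:5, 5:3, 6:2, 7:2, 8:2, 9:2, 10:4
Degrees are not all equal (e.g. deg(1)=2 but deg(3)=5); not regular.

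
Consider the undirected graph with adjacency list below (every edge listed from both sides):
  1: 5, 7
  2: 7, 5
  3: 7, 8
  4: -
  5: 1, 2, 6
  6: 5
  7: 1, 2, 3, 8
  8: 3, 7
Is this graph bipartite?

No

The cycle 3-7-8-3 has length 3, which is odd, so the graph is not bipartite.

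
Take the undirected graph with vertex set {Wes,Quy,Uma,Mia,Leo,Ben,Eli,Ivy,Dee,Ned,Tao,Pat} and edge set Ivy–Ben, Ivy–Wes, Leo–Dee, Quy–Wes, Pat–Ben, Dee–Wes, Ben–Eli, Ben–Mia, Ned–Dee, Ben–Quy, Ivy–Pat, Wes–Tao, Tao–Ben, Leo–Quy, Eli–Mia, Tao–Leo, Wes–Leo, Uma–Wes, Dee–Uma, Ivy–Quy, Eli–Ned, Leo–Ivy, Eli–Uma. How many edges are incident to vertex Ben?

Neighbors of Ben: Quy, Mia, Eli, Ivy, Tao, Pat.

6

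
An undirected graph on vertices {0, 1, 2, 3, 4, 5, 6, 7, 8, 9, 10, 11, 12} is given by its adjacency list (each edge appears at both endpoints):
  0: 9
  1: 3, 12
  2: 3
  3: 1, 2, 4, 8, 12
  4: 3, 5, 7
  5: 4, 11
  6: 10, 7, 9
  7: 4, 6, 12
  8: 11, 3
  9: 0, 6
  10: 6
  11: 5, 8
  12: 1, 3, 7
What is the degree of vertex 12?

3

Neighbors of 12: 1, 3, 7.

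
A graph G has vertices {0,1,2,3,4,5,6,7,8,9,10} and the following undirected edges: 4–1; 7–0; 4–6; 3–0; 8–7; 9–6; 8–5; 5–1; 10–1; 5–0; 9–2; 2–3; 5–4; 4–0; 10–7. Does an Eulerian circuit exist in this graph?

Degrees: 0:4, 1:3, 2:2, 3:2, 4:4, 5:4, 6:2, 7:3, 8:2, 9:2, 10:2
1, 7 have odd degree; an Eulerian circuit needs every degree to be even, so none exists.

No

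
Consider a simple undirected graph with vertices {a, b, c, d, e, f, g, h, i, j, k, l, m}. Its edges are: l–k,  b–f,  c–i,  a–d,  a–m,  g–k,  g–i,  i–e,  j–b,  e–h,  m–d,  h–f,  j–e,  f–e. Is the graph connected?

No

Component: {a, d, m}
Component: {b, c, e, f, g, h, i, j, k, l}
There are 2 separate components, so the graph is not connected.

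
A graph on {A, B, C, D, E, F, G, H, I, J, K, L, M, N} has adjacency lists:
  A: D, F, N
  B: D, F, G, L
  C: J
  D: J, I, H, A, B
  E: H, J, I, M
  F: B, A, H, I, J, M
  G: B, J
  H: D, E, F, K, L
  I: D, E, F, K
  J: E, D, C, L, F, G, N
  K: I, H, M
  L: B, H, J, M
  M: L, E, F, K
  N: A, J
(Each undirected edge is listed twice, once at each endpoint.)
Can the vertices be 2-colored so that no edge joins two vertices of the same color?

A valid 2-coloring puts {C, D, E, F, G, K, L, N} on one side and {A, B, H, I, J, M} on the other; every edge crosses between the two sides.

Yes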